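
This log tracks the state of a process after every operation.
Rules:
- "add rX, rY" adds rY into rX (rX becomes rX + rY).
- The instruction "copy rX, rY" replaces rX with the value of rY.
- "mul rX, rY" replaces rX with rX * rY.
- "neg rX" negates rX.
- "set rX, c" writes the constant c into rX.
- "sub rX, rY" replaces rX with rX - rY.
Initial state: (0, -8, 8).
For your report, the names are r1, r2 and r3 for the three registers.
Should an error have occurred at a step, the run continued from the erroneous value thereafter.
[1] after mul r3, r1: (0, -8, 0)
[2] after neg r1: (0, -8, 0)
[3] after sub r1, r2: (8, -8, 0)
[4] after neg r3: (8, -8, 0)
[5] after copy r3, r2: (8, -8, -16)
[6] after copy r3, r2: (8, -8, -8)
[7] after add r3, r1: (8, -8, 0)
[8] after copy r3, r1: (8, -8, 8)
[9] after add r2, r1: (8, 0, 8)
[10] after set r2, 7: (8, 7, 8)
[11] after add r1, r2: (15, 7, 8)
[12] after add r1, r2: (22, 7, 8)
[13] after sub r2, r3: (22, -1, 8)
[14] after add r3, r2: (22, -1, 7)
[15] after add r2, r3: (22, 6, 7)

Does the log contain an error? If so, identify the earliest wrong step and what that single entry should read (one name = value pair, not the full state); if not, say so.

1. r3 = 8 * 0 = 0 (confirmed correct)
2. r1 = -(0) = 0 (exactly as logged)
3. r1 = 0 - -8 = 8 (consistent with the log)
4. r3 = -(0) = 0 (consistent with the log)
5. r3 = -8 (the log disagrees here)
That makes step 5 the first incorrect line — r3 = -8 is what it should show.

step 5, r3 = -8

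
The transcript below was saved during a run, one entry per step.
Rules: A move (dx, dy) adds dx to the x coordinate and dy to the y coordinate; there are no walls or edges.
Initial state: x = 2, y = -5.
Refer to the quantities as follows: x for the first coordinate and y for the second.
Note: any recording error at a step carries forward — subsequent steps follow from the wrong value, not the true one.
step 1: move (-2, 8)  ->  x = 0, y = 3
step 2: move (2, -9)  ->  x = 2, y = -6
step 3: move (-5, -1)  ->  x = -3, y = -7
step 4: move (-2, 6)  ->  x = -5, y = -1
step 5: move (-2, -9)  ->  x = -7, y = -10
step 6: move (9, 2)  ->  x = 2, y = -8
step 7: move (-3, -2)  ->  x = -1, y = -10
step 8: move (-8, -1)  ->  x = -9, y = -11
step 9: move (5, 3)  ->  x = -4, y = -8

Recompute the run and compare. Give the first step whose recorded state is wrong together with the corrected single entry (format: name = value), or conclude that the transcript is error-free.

Recomputing the run from the initial state:
step 1: x = 0, y = 3
step 2: x = 2, y = -6
step 3: x = -3, y = -7
step 4: x = -5, y = -1
step 5: x = -7, y = -10
step 6: x = 2, y = -8
step 7: x = -1, y = -10
step 8: x = -9, y = -11
step 9: x = -4, y = -8
This matches the transcript at every step.

no error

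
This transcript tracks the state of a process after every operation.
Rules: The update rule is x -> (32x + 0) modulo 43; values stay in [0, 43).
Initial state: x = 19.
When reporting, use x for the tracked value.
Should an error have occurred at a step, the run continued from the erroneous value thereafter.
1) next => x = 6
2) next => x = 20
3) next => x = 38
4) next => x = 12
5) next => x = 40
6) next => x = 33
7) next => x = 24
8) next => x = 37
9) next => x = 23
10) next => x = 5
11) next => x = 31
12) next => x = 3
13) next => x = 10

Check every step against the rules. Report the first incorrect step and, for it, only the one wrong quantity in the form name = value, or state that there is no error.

no error

1. x = (32*19 + 0) mod 43 = 6 (exactly as logged)
2. x = (32*6 + 0) mod 43 = 20 (in agreement)
3. x = (32*20 + 0) mod 43 = 38 (same as recorded)
4. x = (32*38 + 0) mod 43 = 12 (consistent with the transcript)
5. x = (32*12 + 0) mod 43 = 40 (no discrepancy)
6. x = (32*40 + 0) mod 43 = 33 (checks out)
7. x = (32*33 + 0) mod 43 = 24 (confirmed correct)
8. x = (32*24 + 0) mod 43 = 37 (consistent with the transcript)
9. x = (32*37 + 0) mod 43 = 23 (verified)
10. x = (32*23 + 0) mod 43 = 5 (checks out)
11. x = (32*5 + 0) mod 43 = 31 (consistent with the transcript)
12. x = (32*31 + 0) mod 43 = 3 (consistent with the transcript)
13. x = (32*3 + 0) mod 43 = 10 (agrees with the transcript)
The whole run recomputes cleanly — no discrepancies.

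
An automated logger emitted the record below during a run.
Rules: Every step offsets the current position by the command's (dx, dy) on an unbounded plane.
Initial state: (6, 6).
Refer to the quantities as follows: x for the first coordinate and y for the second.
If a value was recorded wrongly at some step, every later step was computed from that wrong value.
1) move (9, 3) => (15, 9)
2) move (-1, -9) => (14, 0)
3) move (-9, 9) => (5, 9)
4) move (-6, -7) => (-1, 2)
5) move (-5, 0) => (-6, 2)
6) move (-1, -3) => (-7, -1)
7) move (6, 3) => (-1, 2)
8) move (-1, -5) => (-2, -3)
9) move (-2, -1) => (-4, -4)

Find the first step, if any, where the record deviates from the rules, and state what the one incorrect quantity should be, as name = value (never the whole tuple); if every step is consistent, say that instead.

1. x = 6 + (9) = 15, y = 6 + (3) = 9 (consistent with the record)
2. x = 15 + (-1) = 14, y = 9 + (-9) = 0 (consistent with the record)
3. x = 14 + (-9) = 5, y = 0 + (9) = 9 (exactly as logged)
4. x = 5 + (-6) = -1, y = 9 + (-7) = 2 (verified)
5. x = -1 + (-5) = -6, y = 2 + (0) = 2 (same as recorded)
6. x = -6 + (-1) = -7, y = 2 + (-3) = -1 (consistent with the record)
7. x = -7 + (6) = -1, y = -1 + (3) = 2 (checks out)
8. x = -1 + (-1) = -2, y = 2 + (-5) = -3 (checks out)
9. x = -2 + (-2) = -4, y = -3 + (-1) = -4 (verified)
The recomputation confirms every line.

no error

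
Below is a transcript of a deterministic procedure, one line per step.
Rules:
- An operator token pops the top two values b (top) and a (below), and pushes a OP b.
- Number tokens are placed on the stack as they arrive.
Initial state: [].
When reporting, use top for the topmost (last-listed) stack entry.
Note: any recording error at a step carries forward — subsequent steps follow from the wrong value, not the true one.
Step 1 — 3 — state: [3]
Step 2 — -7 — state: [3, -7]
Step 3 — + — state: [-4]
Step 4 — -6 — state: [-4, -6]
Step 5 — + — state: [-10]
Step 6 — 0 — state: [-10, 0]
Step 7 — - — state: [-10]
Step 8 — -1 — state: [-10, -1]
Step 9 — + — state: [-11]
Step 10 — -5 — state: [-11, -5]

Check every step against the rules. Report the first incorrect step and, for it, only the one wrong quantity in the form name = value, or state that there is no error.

1. push 3: top = 3 (verified)
2. push -7: top = -7 (agrees with the transcript)
3. 3 + -7 = -4 (agrees with the transcript)
4. push -6: top = -6 (consistent with the transcript)
5. -4 + -6 = -10 (matches)
6. push 0: top = 0 (consistent with the transcript)
7. -10 - 0 = -10 (matches)
8. push -1: top = -1 (exactly as logged)
9. -10 + -1 = -11 (no discrepancy)
10. push -5: top = -5 (in agreement)
The recomputation confirms every line.

no error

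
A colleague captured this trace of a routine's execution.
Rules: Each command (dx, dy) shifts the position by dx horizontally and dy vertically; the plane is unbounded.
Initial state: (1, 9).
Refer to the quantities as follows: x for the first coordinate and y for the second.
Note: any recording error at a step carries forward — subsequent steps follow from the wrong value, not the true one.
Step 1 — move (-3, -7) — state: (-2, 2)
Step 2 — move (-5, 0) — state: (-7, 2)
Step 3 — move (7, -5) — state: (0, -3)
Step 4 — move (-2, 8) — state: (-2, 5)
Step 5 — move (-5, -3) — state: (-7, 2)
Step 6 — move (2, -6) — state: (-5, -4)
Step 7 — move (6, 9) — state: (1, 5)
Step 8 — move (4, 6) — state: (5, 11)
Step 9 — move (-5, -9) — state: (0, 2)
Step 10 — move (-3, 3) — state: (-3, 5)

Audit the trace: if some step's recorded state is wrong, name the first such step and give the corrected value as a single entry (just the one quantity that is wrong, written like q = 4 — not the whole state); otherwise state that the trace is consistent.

Recomputing the run from the initial state:
step 1: x = -2, y = 2
step 2: x = -7, y = 2
step 3: x = 0, y = -3
step 4: x = -2, y = 5
step 5: x = -7, y = 2
step 6: x = -5, y = -4
step 7: x = 1, y = 5
step 8: x = 5, y = 11
step 9: x = 0, y = 2
step 10: x = -3, y = 5
This matches the trace at every step.

no error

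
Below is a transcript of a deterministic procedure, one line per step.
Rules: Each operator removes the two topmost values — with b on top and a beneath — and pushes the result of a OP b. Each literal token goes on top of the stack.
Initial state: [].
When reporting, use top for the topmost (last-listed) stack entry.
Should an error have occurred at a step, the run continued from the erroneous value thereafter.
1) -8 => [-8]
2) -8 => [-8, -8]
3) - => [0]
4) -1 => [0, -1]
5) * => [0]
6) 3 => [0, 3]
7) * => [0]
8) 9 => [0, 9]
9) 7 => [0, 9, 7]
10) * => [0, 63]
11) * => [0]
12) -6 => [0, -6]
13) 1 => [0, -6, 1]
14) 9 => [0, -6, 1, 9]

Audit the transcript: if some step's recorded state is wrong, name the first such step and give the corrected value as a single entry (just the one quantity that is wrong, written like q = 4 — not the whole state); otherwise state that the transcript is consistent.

step 1: push -8: top = -8 -> matches
step 2: push -8: top = -8 -> confirmed correct
step 3: -8 - -8 = 0 -> verified
step 4: push -1: top = -1 -> agrees with the transcript
step 5: 0 * -1 = 0 -> exactly as logged
step 6: push 3: top = 3 -> verified
step 7: 0 * 3 = 0 -> same as recorded
step 8: push 9: top = 9 -> no discrepancy
step 9: push 7: top = 7 -> agrees with the transcript
step 10: 9 * 7 = 63 -> no discrepancy
step 11: 0 * 63 = 0 -> checks out
step 12: push -6: top = -6 -> consistent with the transcript
step 13: push 1: top = 1 -> exactly as logged
step 14: push 9: top = 9 -> consistent with the transcript
All steps check out; nothing to correct.

no error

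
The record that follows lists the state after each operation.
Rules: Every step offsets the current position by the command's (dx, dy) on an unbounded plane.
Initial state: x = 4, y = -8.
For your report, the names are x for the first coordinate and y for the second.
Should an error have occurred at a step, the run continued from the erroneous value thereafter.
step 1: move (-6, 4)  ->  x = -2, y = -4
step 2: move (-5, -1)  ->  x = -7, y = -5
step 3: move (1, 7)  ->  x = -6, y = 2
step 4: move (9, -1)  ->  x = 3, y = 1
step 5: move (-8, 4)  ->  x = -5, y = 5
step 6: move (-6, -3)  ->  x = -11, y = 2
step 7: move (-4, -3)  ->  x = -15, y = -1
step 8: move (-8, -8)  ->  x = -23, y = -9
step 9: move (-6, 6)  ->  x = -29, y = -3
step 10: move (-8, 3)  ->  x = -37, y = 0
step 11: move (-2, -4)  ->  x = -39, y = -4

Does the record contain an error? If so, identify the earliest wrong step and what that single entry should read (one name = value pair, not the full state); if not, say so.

1. x = 4 + (-6) = -2, y = -8 + (4) = -4 (in agreement)
2. x = -2 + (-5) = -7, y = -4 + (-1) = -5 (in agreement)
3. x = -7 + (1) = -6, y = -5 + (7) = 2 (same as recorded)
4. x = -6 + (9) = 3, y = 2 + (-1) = 1 (checks out)
5. x = 3 + (-8) = -5, y = 1 + (4) = 5 (confirmed correct)
6. x = -5 + (-6) = -11, y = 5 + (-3) = 2 (no discrepancy)
7. x = -11 + (-4) = -15, y = 2 + (-3) = -1 (checks out)
8. x = -15 + (-8) = -23, y = -1 + (-8) = -9 (no discrepancy)
9. x = -23 + (-6) = -29, y = -9 + (6) = -3 (consistent with the record)
10. x = -29 + (-8) = -37, y = -3 + (3) = 0 (same as recorded)
11. x = -37 + (-2) = -39, y = 0 + (-4) = -4 (checks out)
Each recorded entry agrees with the recomputation.

no error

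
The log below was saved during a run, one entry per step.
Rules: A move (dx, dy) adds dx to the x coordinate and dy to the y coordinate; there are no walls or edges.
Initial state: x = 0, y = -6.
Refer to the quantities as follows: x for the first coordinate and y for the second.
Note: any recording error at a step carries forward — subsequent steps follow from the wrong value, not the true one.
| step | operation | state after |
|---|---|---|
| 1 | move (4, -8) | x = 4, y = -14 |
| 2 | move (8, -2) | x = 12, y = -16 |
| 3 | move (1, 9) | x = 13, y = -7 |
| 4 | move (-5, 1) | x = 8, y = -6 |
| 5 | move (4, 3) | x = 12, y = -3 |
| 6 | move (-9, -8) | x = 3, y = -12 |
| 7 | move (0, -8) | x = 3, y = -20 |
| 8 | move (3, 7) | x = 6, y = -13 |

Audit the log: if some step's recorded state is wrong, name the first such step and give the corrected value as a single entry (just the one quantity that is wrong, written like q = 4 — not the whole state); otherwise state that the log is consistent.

step 6, y = -11

1. x = 0 + (4) = 4, y = -6 + (-8) = -14 (agrees with the log)
2. x = 4 + (8) = 12, y = -14 + (-2) = -16 (in agreement)
3. x = 12 + (1) = 13, y = -16 + (9) = -7 (checks out)
4. x = 13 + (-5) = 8, y = -7 + (1) = -6 (confirmed correct)
5. x = 8 + (4) = 12, y = -6 + (3) = -3 (matches)
6. x = 12 + (-9) = 3, y = -3 + (-8) = -11 (the entry is off here)
That makes step 6 the first incorrect line — y = -11 is what it should show.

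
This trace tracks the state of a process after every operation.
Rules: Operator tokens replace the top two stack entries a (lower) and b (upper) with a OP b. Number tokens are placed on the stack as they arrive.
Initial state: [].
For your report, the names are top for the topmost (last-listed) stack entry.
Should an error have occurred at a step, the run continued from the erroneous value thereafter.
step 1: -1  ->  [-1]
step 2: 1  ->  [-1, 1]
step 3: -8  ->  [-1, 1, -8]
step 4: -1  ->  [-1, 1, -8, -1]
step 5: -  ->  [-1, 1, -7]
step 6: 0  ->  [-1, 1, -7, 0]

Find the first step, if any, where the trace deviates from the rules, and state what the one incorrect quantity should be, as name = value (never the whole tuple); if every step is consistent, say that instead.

Recomputing the run from the initial state:
step 1: [-1]
step 2: [-1, 1]
step 3: [-1, 1, -8]
step 4: [-1, 1, -8, -1]
step 5: [-1, 1, -7]
step 6: [-1, 1, -7, 0]
This matches the trace at every step.

no error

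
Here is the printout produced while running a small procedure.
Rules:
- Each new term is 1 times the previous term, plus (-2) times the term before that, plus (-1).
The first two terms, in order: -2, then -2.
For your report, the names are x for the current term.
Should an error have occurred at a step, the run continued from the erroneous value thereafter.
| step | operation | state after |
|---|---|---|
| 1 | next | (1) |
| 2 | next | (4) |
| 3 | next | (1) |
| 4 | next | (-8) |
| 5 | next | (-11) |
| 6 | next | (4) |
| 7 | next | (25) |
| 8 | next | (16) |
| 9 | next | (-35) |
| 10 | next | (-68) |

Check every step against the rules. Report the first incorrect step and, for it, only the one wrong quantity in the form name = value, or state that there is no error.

Step 1: x = 1*(-2) + (-2)*(-2) + (-1) = 1 — matches.
Step 2: x = 1*(1) + (-2)*(-2) + (-1) = 4 — confirmed correct.
Step 3: x = 1*(4) + (-2)*(1) + (-1) = 1 — matches.
Step 4: x = 1*(1) + (-2)*(4) + (-1) = -8 — in agreement.
Step 5: x = 1*(-8) + (-2)*(1) + (-1) = -11 — exactly as logged.
Step 6: x = 1*(-11) + (-2)*(-8) + (-1) = 4 — agrees with the printout.
Step 7: x = 1*(4) + (-2)*(-11) + (-1) = 25 — same as recorded.
Step 8: x = 1*(25) + (-2)*(4) + (-1) = 16 — agrees with the printout.
Step 9: x = 1*(16) + (-2)*(25) + (-1) = -35 — confirmed correct.
Step 10: x = 1*(-35) + (-2)*(16) + (-1) = -68 — in agreement.
The whole run recomputes cleanly — no discrepancies.

no error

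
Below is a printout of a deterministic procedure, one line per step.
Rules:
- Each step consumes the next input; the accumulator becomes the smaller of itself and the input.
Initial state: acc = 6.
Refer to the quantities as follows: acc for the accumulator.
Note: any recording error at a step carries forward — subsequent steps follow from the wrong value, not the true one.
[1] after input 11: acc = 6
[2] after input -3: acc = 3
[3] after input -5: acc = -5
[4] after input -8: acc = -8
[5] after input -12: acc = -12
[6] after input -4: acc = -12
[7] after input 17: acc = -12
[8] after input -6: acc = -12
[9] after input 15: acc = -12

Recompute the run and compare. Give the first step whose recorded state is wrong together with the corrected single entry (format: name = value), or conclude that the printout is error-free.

step 1: acc = min(6, 11) = 6 -> agrees with the printout
step 2: acc = min(6, -3) = -3 -> not what was recorded
The audit stops at step 2: the recorded entry is wrong and should be acc = -3.

step 2, acc = -3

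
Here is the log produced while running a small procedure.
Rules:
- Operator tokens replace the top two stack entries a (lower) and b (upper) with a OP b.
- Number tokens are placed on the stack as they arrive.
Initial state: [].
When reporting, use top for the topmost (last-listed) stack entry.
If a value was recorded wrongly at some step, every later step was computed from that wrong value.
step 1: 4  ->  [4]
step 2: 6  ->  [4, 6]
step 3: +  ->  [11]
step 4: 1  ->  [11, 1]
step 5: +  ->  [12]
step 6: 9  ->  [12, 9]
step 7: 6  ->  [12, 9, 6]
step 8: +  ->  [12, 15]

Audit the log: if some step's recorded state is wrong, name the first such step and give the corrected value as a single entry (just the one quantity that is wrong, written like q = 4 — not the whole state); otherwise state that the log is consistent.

step 3, top = 10

Recomputing the run from the initial state:
step 1: [4]
step 2: [4, 6]
step 3: [10]
step 4: [10, 1]
step 5: [11]
step 6: [11, 9]
step 7: [11, 9, 6]
step 8: [11, 15]
The first disagreement with the log is at step 3, where the value should be top = 10.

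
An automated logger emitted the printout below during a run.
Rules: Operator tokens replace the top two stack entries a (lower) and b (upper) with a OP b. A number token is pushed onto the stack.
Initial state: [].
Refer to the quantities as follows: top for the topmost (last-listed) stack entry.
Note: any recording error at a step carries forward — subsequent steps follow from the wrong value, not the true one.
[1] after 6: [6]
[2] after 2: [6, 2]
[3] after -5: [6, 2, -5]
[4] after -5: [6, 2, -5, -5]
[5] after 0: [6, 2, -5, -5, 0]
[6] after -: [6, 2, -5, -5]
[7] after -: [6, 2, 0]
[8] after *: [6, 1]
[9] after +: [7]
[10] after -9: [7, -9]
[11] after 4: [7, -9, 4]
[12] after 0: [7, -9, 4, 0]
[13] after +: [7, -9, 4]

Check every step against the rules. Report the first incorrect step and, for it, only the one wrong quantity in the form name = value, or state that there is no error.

step 8, top = 0

Step 1: push 6: top = 6 — no discrepancy.
Step 2: push 2: top = 2 — exactly as logged.
Step 3: push -5: top = -5 — agrees with the printout.
Step 4: push -5: top = -5 — checks out.
Step 5: push 0: top = 0 — same as recorded.
Step 6: -5 - 0 = -5 — same as recorded.
Step 7: -5 - -5 = 0 — exactly as logged.
Step 8: 2 * 0 = 0 — not what was recorded.
Step 8 is the first one off; corrected, top = 0.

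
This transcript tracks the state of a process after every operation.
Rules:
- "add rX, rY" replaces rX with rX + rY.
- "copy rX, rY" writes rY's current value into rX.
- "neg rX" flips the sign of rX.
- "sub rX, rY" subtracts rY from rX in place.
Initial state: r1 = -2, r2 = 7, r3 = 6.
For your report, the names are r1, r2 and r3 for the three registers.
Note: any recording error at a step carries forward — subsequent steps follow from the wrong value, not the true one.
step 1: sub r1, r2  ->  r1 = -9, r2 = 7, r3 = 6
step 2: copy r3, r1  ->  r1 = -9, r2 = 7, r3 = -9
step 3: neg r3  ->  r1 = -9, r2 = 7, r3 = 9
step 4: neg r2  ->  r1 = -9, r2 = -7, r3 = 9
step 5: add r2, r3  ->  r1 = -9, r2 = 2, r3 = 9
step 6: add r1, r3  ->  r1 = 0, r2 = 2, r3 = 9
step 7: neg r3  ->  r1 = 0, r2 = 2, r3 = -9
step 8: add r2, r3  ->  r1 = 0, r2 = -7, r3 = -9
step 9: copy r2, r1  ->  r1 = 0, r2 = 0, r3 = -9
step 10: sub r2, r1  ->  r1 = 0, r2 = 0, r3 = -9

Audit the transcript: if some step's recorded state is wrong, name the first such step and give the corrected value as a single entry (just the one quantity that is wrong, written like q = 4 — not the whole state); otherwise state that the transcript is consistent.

no error

step 1: r1 = -2 - 7 = -9 -> confirmed correct
step 2: r3 = -9 -> consistent with the transcript
step 3: r3 = -(-9) = 9 -> matches
step 4: r2 = -(7) = -7 -> same as recorded
step 5: r2 = -7 + 9 = 2 -> checks out
step 6: r1 = -9 + 9 = 0 -> verified
step 7: r3 = -(9) = -9 -> checks out
step 8: r2 = 2 + -9 = -7 -> in agreement
step 9: r2 = 0 -> no discrepancy
step 10: r2 = 0 - 0 = 0 -> matches
The whole run recomputes cleanly — no discrepancies.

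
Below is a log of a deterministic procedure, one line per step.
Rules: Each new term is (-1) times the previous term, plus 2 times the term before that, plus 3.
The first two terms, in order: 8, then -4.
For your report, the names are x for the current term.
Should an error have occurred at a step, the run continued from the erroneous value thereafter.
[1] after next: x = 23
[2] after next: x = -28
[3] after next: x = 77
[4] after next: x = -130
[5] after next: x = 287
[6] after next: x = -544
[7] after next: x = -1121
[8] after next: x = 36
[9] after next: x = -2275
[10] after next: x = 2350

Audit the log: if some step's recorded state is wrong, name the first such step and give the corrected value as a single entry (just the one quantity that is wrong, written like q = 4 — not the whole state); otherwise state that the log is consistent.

Recomputing the run from the initial state:
step 1: x = 23
step 2: x = -28
step 3: x = 77
step 4: x = -130
step 5: x = 287
step 6: x = -544
step 7: x = 1121
step 8: x = -2206
step 9: x = 4451
step 10: x = -8860
The first disagreement with the log is at step 7, where the value should be x = 1121.

step 7, x = 1121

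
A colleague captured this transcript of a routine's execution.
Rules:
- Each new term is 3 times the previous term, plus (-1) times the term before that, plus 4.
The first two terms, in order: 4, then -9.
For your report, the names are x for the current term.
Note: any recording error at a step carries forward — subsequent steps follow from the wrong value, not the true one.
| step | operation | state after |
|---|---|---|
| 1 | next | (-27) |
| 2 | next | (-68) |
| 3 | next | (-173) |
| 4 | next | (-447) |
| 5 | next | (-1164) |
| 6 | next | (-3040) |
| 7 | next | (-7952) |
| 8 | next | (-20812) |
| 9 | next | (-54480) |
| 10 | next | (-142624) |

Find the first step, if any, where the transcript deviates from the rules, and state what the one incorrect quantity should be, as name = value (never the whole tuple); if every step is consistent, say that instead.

step 6, x = -3041

Step 1: x = 3*(-9) + (-1)*(4) + (4) = -27 — exactly as logged.
Step 2: x = 3*(-27) + (-1)*(-9) + (4) = -68 — agrees with the transcript.
Step 3: x = 3*(-68) + (-1)*(-27) + (4) = -173 — in agreement.
Step 4: x = 3*(-173) + (-1)*(-68) + (4) = -447 — checks out.
Step 5: x = 3*(-447) + (-1)*(-173) + (4) = -1164 — no discrepancy.
Step 6: x = 3*(-1164) + (-1)*(-447) + (4) = -3041 — not what was recorded.
That makes step 6 the first incorrect line — x = -3041 is what it should show.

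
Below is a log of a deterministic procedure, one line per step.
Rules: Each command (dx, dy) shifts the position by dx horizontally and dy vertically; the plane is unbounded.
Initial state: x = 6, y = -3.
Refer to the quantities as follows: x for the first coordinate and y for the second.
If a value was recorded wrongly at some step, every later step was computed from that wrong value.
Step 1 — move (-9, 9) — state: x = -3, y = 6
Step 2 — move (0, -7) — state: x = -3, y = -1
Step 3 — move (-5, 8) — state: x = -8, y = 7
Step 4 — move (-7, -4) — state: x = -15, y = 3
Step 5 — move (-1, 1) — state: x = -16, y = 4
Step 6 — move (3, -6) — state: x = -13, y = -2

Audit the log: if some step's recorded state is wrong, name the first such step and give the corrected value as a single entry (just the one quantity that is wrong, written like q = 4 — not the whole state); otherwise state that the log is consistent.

no error

Step 1: x = 6 + (-9) = -3, y = -3 + (9) = 6 — same as recorded.
Step 2: x = -3 + (0) = -3, y = 6 + (-7) = -1 — checks out.
Step 3: x = -3 + (-5) = -8, y = -1 + (8) = 7 — no discrepancy.
Step 4: x = -8 + (-7) = -15, y = 7 + (-4) = 3 — checks out.
Step 5: x = -15 + (-1) = -16, y = 3 + (1) = 4 — confirmed correct.
Step 6: x = -16 + (3) = -13, y = 4 + (-6) = -2 — matches.
All steps check out; nothing to correct.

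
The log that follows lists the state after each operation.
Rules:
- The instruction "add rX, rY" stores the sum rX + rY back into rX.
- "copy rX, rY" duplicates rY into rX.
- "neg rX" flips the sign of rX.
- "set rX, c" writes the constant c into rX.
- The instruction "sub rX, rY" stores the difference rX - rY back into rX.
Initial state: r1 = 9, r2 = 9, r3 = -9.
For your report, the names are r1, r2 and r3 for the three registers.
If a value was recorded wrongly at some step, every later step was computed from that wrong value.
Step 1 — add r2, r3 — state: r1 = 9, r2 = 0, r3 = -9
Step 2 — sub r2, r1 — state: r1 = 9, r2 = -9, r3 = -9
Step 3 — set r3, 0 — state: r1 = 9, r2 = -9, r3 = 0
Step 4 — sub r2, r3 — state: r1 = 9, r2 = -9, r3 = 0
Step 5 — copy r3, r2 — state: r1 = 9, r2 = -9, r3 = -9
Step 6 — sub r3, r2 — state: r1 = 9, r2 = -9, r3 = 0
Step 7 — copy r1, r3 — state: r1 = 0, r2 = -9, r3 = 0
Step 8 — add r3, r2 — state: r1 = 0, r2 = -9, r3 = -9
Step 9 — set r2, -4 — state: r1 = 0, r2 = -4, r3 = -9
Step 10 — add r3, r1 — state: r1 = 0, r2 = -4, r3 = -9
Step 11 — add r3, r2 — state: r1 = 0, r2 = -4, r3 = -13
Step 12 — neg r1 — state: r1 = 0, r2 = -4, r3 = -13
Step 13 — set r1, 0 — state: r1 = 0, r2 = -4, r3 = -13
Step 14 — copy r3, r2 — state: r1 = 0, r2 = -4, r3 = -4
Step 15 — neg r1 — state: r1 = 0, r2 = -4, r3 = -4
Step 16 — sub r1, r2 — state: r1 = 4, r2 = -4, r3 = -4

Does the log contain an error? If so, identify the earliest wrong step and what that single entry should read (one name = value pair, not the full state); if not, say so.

no error

Step 1: r2 = 9 + -9 = 0 — exactly as logged.
Step 2: r2 = 0 - 9 = -9 — exactly as logged.
Step 3: r3 = 0 — no discrepancy.
Step 4: r2 = -9 - 0 = -9 — same as recorded.
Step 5: r3 = -9 — no discrepancy.
Step 6: r3 = -9 - -9 = 0 — matches.
Step 7: r1 = 0 — agrees with the log.
Step 8: r3 = 0 + -9 = -9 — verified.
Step 9: r2 = -4 — consistent with the log.
Step 10: r3 = -9 + 0 = -9 — in agreement.
Step 11: r3 = -9 + -4 = -13 — confirmed correct.
Step 12: r1 = -(0) = 0 — in agreement.
Step 13: r1 = 0 — confirmed correct.
Step 14: r3 = -4 — checks out.
Step 15: r1 = -(0) = 0 — confirmed correct.
Step 16: r1 = 0 - -4 = 4 — checks out.
No step deviates from the rules.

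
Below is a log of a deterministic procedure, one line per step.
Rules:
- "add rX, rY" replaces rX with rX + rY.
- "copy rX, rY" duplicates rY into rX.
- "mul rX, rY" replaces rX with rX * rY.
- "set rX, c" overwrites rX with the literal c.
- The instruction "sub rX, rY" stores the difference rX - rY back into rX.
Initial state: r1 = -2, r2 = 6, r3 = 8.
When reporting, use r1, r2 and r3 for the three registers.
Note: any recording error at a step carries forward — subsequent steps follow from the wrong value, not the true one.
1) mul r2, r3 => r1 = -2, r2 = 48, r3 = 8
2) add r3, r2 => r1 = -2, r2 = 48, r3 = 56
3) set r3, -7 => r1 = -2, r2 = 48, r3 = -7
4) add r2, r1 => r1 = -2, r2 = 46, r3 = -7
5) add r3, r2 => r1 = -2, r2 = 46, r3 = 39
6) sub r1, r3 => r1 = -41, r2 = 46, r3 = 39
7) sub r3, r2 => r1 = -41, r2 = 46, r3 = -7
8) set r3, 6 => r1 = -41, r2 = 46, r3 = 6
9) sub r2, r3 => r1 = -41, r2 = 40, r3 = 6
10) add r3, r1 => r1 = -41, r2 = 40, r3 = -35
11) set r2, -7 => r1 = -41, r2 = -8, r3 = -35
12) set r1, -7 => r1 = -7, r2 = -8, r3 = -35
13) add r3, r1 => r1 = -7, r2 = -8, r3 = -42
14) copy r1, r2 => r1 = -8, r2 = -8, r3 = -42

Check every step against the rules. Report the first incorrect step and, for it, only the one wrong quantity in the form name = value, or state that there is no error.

step 11, r2 = -7

1. r2 = 6 * 8 = 48 (verified)
2. r3 = 8 + 48 = 56 (checks out)
3. r3 = -7 (verified)
4. r2 = 48 + -2 = 46 (confirmed correct)
5. r3 = -7 + 46 = 39 (in agreement)
6. r1 = -2 - 39 = -41 (same as recorded)
7. r3 = 39 - 46 = -7 (matches)
8. r3 = 6 (no discrepancy)
9. r2 = 46 - 6 = 40 (in agreement)
10. r3 = 6 + -41 = -35 (checks out)
11. r2 = -7 (this is not what the log shows)
The earliest wrong entry is at step 11: it should read r2 = -7.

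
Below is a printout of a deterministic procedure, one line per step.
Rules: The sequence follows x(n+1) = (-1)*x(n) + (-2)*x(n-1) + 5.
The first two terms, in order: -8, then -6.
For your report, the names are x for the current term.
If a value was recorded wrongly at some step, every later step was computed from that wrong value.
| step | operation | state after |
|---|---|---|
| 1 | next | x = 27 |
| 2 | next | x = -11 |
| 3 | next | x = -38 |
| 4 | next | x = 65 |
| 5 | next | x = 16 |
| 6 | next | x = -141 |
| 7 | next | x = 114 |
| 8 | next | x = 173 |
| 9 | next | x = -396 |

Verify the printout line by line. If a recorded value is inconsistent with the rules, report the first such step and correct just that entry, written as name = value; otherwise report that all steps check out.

step 2, x = -10

step 1: x = -1*(-6) + (-2)*(-8) + (5) = 27 -> in agreement
step 2: x = -1*(27) + (-2)*(-6) + (5) = -10 -> the entry is off here
The audit stops at step 2: the recorded entry is wrong and should be x = -10.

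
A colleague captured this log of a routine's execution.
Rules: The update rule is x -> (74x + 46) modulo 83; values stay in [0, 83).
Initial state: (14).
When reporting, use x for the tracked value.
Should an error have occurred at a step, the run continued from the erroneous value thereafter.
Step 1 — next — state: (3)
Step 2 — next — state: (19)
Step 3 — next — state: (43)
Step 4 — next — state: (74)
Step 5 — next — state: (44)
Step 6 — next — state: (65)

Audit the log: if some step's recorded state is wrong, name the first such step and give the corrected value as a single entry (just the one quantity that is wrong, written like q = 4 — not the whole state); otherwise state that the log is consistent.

Recomputing the run from the initial state:
step 1: x = 3
step 2: x = 19
step 3: x = 41
step 4: x = 9
step 5: x = 48
step 6: x = 29
The first disagreement with the log is at step 3, where the value should be x = 41.

step 3, x = 41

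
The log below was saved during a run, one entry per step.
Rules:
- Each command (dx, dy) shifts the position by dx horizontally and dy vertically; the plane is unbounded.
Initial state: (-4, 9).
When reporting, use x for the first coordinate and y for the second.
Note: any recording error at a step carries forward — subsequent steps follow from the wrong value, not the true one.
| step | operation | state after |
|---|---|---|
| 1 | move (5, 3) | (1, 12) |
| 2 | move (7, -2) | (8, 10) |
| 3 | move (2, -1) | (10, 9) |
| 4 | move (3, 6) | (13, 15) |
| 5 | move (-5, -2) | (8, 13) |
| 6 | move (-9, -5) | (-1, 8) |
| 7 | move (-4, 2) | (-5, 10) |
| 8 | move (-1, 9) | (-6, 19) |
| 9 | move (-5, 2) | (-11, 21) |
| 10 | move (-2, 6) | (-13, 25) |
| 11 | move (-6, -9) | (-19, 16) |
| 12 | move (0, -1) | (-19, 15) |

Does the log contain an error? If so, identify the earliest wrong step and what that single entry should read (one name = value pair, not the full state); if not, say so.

step 10, y = 27

Step 1: x = -4 + (5) = 1, y = 9 + (3) = 12 — in agreement.
Step 2: x = 1 + (7) = 8, y = 12 + (-2) = 10 — consistent with the log.
Step 3: x = 8 + (2) = 10, y = 10 + (-1) = 9 — checks out.
Step 4: x = 10 + (3) = 13, y = 9 + (6) = 15 — matches.
Step 5: x = 13 + (-5) = 8, y = 15 + (-2) = 13 — verified.
Step 6: x = 8 + (-9) = -1, y = 13 + (-5) = 8 — confirmed correct.
Step 7: x = -1 + (-4) = -5, y = 8 + (2) = 10 — in agreement.
Step 8: x = -5 + (-1) = -6, y = 10 + (9) = 19 — checks out.
Step 9: x = -6 + (-5) = -11, y = 19 + (2) = 21 — checks out.
Step 10: x = -11 + (-2) = -13, y = 21 + (6) = 27 — the log has a different value.
The earliest wrong entry is at step 10: it should read y = 27.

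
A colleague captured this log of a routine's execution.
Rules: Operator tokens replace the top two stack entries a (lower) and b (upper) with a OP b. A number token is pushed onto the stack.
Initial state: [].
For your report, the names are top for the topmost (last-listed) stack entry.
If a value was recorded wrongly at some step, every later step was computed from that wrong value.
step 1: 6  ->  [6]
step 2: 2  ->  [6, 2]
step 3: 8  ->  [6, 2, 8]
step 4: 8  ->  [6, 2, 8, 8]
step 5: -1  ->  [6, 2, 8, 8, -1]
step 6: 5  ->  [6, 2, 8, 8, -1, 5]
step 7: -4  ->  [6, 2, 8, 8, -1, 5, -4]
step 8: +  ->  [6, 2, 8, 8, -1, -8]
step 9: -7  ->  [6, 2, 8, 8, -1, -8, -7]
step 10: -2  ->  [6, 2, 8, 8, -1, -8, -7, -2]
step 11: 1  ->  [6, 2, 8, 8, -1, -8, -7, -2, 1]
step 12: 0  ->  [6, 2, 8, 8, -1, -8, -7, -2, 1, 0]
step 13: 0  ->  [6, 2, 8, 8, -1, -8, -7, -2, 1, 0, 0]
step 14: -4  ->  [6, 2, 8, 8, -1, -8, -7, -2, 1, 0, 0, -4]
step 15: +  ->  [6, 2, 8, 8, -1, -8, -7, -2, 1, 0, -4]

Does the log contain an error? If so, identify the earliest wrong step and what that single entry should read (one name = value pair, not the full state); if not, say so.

step 1: push 6: top = 6 -> confirmed correct
step 2: push 2: top = 2 -> consistent with the log
step 3: push 8: top = 8 -> no discrepancy
step 4: push 8: top = 8 -> agrees with the log
step 5: push -1: top = -1 -> matches
step 6: push 5: top = 5 -> exactly as logged
step 7: push -4: top = -4 -> matches
step 8: 5 + -4 = 1 -> this is not what the log shows
Conclusion: step 8 carries the first error; the entry should be top = 1.

step 8, top = 1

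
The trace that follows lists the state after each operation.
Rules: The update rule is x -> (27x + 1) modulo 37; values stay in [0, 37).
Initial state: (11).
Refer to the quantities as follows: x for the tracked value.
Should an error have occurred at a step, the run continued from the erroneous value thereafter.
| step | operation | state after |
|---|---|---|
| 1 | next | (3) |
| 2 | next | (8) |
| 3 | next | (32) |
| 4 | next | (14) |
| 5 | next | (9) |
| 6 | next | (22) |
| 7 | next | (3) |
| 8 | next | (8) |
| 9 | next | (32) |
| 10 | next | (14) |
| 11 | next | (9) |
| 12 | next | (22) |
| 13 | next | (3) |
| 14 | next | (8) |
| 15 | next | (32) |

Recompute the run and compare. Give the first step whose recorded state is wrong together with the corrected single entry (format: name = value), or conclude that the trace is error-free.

Step 1: x = (27*11 + 1) mod 37 = 2 — first mismatch against the trace.
The audit stops at step 1: the recorded entry is wrong and should be x = 2.

step 1, x = 2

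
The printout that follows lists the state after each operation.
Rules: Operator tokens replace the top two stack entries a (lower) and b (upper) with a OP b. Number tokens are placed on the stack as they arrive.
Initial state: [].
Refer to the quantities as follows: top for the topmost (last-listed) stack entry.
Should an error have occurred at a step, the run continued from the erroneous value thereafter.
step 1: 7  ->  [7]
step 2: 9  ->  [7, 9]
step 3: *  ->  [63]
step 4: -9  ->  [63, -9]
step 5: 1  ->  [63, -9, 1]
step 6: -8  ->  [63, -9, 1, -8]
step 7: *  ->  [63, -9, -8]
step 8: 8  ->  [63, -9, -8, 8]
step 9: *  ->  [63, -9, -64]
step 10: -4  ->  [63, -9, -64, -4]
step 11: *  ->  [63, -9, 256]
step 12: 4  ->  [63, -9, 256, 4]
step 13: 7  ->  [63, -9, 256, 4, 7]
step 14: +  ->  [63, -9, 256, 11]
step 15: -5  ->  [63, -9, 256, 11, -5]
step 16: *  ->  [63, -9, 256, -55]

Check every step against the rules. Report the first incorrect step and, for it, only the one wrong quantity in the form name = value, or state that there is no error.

no error

Recomputing the run from the initial state:
step 1: [7]
step 2: [7, 9]
step 3: [63]
step 4: [63, -9]
step 5: [63, -9, 1]
step 6: [63, -9, 1, -8]
step 7: [63, -9, -8]
step 8: [63, -9, -8, 8]
step 9: [63, -9, -64]
step 10: [63, -9, -64, -4]
step 11: [63, -9, 256]
step 12: [63, -9, 256, 4]
step 13: [63, -9, 256, 4, 7]
step 14: [63, -9, 256, 11]
step 15: [63, -9, 256, 11, -5]
step 16: [63, -9, 256, -55]
This matches the printout at every step.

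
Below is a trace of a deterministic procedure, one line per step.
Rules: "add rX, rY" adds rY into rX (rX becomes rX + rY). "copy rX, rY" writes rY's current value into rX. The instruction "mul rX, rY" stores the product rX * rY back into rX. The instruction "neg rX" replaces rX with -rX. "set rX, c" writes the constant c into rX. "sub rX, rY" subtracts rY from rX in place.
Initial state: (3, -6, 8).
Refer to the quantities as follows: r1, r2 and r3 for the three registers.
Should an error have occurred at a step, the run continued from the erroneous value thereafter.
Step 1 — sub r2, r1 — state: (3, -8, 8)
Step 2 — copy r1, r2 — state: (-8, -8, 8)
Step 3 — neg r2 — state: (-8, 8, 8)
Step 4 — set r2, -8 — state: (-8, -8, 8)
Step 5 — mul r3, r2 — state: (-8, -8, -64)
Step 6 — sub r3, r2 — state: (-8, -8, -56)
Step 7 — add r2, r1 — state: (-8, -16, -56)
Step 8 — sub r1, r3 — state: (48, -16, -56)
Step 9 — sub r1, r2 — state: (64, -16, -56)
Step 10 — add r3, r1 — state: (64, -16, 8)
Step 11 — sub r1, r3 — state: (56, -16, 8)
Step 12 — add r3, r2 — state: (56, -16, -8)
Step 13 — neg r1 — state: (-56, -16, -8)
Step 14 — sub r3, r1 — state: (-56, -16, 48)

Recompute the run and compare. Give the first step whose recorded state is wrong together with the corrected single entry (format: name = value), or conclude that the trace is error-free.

Step 1: r2 = -6 - 3 = -9 — not what was recorded.
The earliest wrong entry is at step 1: it should read r2 = -9.

step 1, r2 = -9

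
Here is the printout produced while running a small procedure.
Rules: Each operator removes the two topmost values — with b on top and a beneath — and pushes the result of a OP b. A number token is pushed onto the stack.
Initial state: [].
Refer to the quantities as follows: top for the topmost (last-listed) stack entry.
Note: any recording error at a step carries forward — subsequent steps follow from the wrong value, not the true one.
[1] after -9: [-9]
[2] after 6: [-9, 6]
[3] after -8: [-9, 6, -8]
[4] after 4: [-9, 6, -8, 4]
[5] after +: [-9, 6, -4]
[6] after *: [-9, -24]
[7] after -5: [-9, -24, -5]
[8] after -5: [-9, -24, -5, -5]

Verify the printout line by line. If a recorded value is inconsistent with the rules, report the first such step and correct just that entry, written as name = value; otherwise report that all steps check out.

no error

1. push -9: top = -9 (in agreement)
2. push 6: top = 6 (confirmed correct)
3. push -8: top = -8 (agrees with the printout)
4. push 4: top = 4 (same as recorded)
5. -8 + 4 = -4 (no discrepancy)
6. 6 * -4 = -24 (in agreement)
7. push -5: top = -5 (matches)
8. push -5: top = -5 (confirmed correct)
Each recorded entry agrees with the recomputation.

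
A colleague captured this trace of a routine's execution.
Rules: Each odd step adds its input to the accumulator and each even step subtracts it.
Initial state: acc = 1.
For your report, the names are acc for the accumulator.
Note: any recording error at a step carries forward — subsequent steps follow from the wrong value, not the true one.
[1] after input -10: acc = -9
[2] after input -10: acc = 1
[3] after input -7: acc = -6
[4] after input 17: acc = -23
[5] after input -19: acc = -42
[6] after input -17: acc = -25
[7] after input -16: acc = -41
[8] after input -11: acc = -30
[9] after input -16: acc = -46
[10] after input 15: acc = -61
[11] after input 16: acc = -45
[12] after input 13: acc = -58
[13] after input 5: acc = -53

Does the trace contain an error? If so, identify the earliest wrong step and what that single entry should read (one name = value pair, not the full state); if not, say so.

Recomputing the run from the initial state:
step 1: acc = -9
step 2: acc = 1
step 3: acc = -6
step 4: acc = -23
step 5: acc = -42
step 6: acc = -25
step 7: acc = -41
step 8: acc = -30
step 9: acc = -46
step 10: acc = -61
step 11: acc = -45
step 12: acc = -58
step 13: acc = -53
This matches the trace at every step.

no error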